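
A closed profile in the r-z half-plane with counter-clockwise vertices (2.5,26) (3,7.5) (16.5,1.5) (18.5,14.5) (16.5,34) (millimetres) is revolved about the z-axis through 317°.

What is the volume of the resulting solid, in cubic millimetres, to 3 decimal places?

Profile (r,z), 5 vertices: (2.5,26) (3,7.5) (16.5,1.5) (18.5,14.5) (16.5,34)
edge 0: (2.5,26)→(3,7.5)  cross = 2.5·7.5 − 3·26 = -59.2500; (r_i+r_j)·cross = 5.5·-59.2500 = -325.8750
edge 1: (3,7.5)→(16.5,1.5)  cross = 3·1.5 − 16.5·7.5 = -119.2500; (r_i+r_j)·cross = 19.5·-119.2500 = -2325.3750
edge 2: (16.5,1.5)→(18.5,14.5)  cross = 16.5·14.5 − 18.5·1.5 = 211.5000; (r_i+r_j)·cross = 35·211.5000 = 7402.5000
edge 3: (18.5,14.5)→(16.5,34)  cross = 18.5·34 − 16.5·14.5 = 389.7500; (r_i+r_j)·cross = 35·389.7500 = 13641.2500
edge 4: (16.5,34)→(2.5,26)  cross = 16.5·26 − 2.5·34 = 344.0000; (r_i+r_j)·cross = 19·344.0000 = 6536.0000
Σcross = 766.7500 → A = |Σcross|/2 = 383.3750 mm²
Σ(r_i+r_j)·cross = 24928.5000 → first moment M = |Σ|/6 = 4154.7500
R_c = M/A = 4154.7500/383.3750 = 10.8373 mm
θ = 317° = 5.532694 rad
V = θ·R_c·A = 5.532694·10.8373·383.3750 = 22986.959 mm³

Volume = 22986.959 mm³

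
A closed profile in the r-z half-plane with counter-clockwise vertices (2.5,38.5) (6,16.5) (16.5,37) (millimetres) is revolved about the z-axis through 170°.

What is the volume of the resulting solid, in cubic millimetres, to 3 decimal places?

Volume = 3742.822 mm³

Profile (r,z), 3 vertices: (2.5,38.5) (6,16.5) (16.5,37)
edge 0: (2.5,38.5)→(6,16.5)  cross = 2.5·16.5 − 6·38.5 = -189.7500; (r_i+r_j)·cross = 8.5·-189.7500 = -1612.8750
edge 1: (6,16.5)→(16.5,37)  cross = 6·37 − 16.5·16.5 = -50.2500; (r_i+r_j)·cross = 22.5·-50.2500 = -1130.6250
edge 2: (16.5,37)→(2.5,38.5)  cross = 16.5·38.5 − 2.5·37 = 542.7500; (r_i+r_j)·cross = 19·542.7500 = 10312.2500
Σcross = 302.7500 → A = |Σcross|/2 = 151.3750 mm²
Σ(r_i+r_j)·cross = 7568.7500 → first moment M = |Σ|/6 = 1261.4583
R_c = M/A = 1261.4583/151.3750 = 8.3333 mm
θ = 170° = 2.967060 rad
V = θ·R_c·A = 2.967060·8.3333·151.3750 = 3742.822 mm³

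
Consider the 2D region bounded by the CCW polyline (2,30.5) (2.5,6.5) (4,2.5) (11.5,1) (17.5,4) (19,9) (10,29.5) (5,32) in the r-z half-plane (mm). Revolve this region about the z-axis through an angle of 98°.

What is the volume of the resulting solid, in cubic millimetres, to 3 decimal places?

Volume = 5660.394 mm³

Profile (r,z), 8 vertices: (2,30.5) (2.5,6.5) (4,2.5) (11.5,1) (17.5,4) (19,9) (10,29.5) (5,32)
edge 0: (2,30.5)→(2.5,6.5)  cross = 2·6.5 − 2.5·30.5 = -63.2500; (r_i+r_j)·cross = 4.5·-63.2500 = -284.6250
edge 1: (2.5,6.5)→(4,2.5)  cross = 2.5·2.5 − 4·6.5 = -19.7500; (r_i+r_j)·cross = 6.5·-19.7500 = -128.3750
edge 2: (4,2.5)→(11.5,1)  cross = 4·1 − 11.5·2.5 = -24.7500; (r_i+r_j)·cross = 15.5·-24.7500 = -383.6250
edge 3: (11.5,1)→(17.5,4)  cross = 11.5·4 − 17.5·1 = 28.5000; (r_i+r_j)·cross = 29·28.5000 = 826.5000
edge 4: (17.5,4)→(19,9)  cross = 17.5·9 − 19·4 = 81.5000; (r_i+r_j)·cross = 36.5·81.5000 = 2974.7500
edge 5: (19,9)→(10,29.5)  cross = 19·29.5 − 10·9 = 470.5000; (r_i+r_j)·cross = 29·470.5000 = 13644.5000
edge 6: (10,29.5)→(5,32)  cross = 10·32 − 5·29.5 = 172.5000; (r_i+r_j)·cross = 15·172.5000 = 2587.5000
edge 7: (5,32)→(2,30.5)  cross = 5·30.5 − 2·32 = 88.5000; (r_i+r_j)·cross = 7·88.5000 = 619.5000
Σcross = 733.7500 → A = |Σcross|/2 = 366.8750 mm²
Σ(r_i+r_j)·cross = 19856.1250 → first moment M = |Σ|/6 = 3309.3542
R_c = M/A = 3309.3542/366.8750 = 9.0204 mm
θ = 98° = 1.710423 rad
V = θ·R_c·A = 1.710423·9.0204·366.8750 = 5660.394 mm³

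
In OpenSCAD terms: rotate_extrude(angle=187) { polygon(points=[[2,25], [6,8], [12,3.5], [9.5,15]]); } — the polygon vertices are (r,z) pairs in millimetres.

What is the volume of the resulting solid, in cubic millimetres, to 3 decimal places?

Volume = 1696.818 mm³

Profile (r,z), 4 vertices: (2,25) (6,8) (12,3.5) (9.5,15)
edge 0: (2,25)→(6,8)  cross = 2·8 − 6·25 = -134.0000; (r_i+r_j)·cross = 8·-134.0000 = -1072.0000
edge 1: (6,8)→(12,3.5)  cross = 6·3.5 − 12·8 = -75.0000; (r_i+r_j)·cross = 18·-75.0000 = -1350.0000
edge 2: (12,3.5)→(9.5,15)  cross = 12·15 − 9.5·3.5 = 146.7500; (r_i+r_j)·cross = 21.5·146.7500 = 3155.1250
edge 3: (9.5,15)→(2,25)  cross = 9.5·25 − 2·15 = 207.5000; (r_i+r_j)·cross = 11.5·207.5000 = 2386.2500
Σcross = 145.2500 → A = |Σcross|/2 = 72.6250 mm²
Σ(r_i+r_j)·cross = 3119.3750 → first moment M = |Σ|/6 = 519.8958
R_c = M/A = 519.8958/72.6250 = 7.1586 mm
θ = 187° = 3.263766 rad
V = θ·R_c·A = 3.263766·7.1586·72.6250 = 1696.818 mm³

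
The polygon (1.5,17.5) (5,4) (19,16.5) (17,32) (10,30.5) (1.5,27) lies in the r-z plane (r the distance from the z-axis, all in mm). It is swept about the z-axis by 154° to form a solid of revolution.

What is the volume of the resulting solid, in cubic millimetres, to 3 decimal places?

Volume = 8651.099 mm³

Profile (r,z), 6 vertices: (1.5,17.5) (5,4) (19,16.5) (17,32) (10,30.5) (1.5,27)
edge 0: (1.5,17.5)→(5,4)  cross = 1.5·4 − 5·17.5 = -81.5000; (r_i+r_j)·cross = 6.5·-81.5000 = -529.7500
edge 1: (5,4)→(19,16.5)  cross = 5·16.5 − 19·4 = 6.5000; (r_i+r_j)·cross = 24·6.5000 = 156.0000
edge 2: (19,16.5)→(17,32)  cross = 19·32 − 17·16.5 = 327.5000; (r_i+r_j)·cross = 36·327.5000 = 11790.0000
edge 3: (17,32)→(10,30.5)  cross = 17·30.5 − 10·32 = 198.5000; (r_i+r_j)·cross = 27·198.5000 = 5359.5000
edge 4: (10,30.5)→(1.5,27)  cross = 10·27 − 1.5·30.5 = 224.2500; (r_i+r_j)·cross = 11.5·224.2500 = 2578.8750
edge 5: (1.5,27)→(1.5,17.5)  cross = 1.5·17.5 − 1.5·27 = -14.2500; (r_i+r_j)·cross = 3·-14.2500 = -42.7500
Σcross = 661.0000 → A = |Σcross|/2 = 330.5000 mm²
Σ(r_i+r_j)·cross = 19311.8750 → first moment M = |Σ|/6 = 3218.6458
R_c = M/A = 3218.6458/330.5000 = 9.7387 mm
θ = 154° = 2.687807 rad
V = θ·R_c·A = 2.687807·9.7387·330.5000 = 8651.099 mm³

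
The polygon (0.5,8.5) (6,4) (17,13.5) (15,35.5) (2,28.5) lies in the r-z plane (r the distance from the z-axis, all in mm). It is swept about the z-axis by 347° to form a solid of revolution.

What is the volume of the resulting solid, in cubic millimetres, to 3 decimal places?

Profile (r,z), 5 vertices: (0.5,8.5) (6,4) (17,13.5) (15,35.5) (2,28.5)
edge 0: (0.5,8.5)→(6,4)  cross = 0.5·4 − 6·8.5 = -49.0000; (r_i+r_j)·cross = 6.5·-49.0000 = -318.5000
edge 1: (6,4)→(17,13.5)  cross = 6·13.5 − 17·4 = 13.0000; (r_i+r_j)·cross = 23·13.0000 = 299.0000
edge 2: (17,13.5)→(15,35.5)  cross = 17·35.5 − 15·13.5 = 401.0000; (r_i+r_j)·cross = 32·401.0000 = 12832.0000
edge 3: (15,35.5)→(2,28.5)  cross = 15·28.5 − 2·35.5 = 356.5000; (r_i+r_j)·cross = 17·356.5000 = 6060.5000
edge 4: (2,28.5)→(0.5,8.5)  cross = 2·8.5 − 0.5·28.5 = 2.7500; (r_i+r_j)·cross = 2.5·2.7500 = 6.8750
Σcross = 724.2500 → A = |Σcross|/2 = 362.1250 mm²
Σ(r_i+r_j)·cross = 18879.8750 → first moment M = |Σ|/6 = 3146.6458
R_c = M/A = 3146.6458/362.1250 = 8.6894 mm
θ = 347° = 6.056293 rad
V = θ·R_c·A = 6.056293·8.6894·362.1250 = 19057.008 mm³

Volume = 19057.008 mm³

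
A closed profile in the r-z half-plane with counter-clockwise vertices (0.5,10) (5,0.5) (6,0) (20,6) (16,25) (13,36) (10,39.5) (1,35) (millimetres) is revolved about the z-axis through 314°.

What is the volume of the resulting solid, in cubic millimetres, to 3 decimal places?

Volume = 26841.876 mm³

Profile (r,z), 8 vertices: (0.5,10) (5,0.5) (6,0) (20,6) (16,25) (13,36) (10,39.5) (1,35)
edge 0: (0.5,10)→(5,0.5)  cross = 0.5·0.5 − 5·10 = -49.7500; (r_i+r_j)·cross = 5.5·-49.7500 = -273.6250
edge 1: (5,0.5)→(6,0)  cross = 5·0 − 6·0.5 = -3.0000; (r_i+r_j)·cross = 11·-3.0000 = -33.0000
edge 2: (6,0)→(20,6)  cross = 6·6 − 20·0 = 36.0000; (r_i+r_j)·cross = 26·36.0000 = 936.0000
edge 3: (20,6)→(16,25)  cross = 20·25 − 16·6 = 404.0000; (r_i+r_j)·cross = 36·404.0000 = 14544.0000
edge 4: (16,25)→(13,36)  cross = 16·36 − 13·25 = 251.0000; (r_i+r_j)·cross = 29·251.0000 = 7279.0000
edge 5: (13,36)→(10,39.5)  cross = 13·39.5 − 10·36 = 153.5000; (r_i+r_j)·cross = 23·153.5000 = 3530.5000
edge 6: (10,39.5)→(1,35)  cross = 10·35 − 1·39.5 = 310.5000; (r_i+r_j)·cross = 11·310.5000 = 3415.5000
edge 7: (1,35)→(0.5,10)  cross = 1·10 − 0.5·35 = -7.5000; (r_i+r_j)·cross = 1.5·-7.5000 = -11.2500
Σcross = 1094.7500 → A = |Σcross|/2 = 547.3750 mm²
Σ(r_i+r_j)·cross = 29387.1250 → first moment M = |Σ|/6 = 4897.8542
R_c = M/A = 4897.8542/547.3750 = 8.9479 mm
θ = 314° = 5.480334 rad
V = θ·R_c·A = 5.480334·8.9479·547.3750 = 26841.876 mm³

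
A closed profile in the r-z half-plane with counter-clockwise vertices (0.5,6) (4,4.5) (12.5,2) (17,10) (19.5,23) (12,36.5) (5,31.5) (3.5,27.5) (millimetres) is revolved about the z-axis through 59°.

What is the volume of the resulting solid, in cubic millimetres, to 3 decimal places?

Volume = 4505.946 mm³

Profile (r,z), 8 vertices: (0.5,6) (4,4.5) (12.5,2) (17,10) (19.5,23) (12,36.5) (5,31.5) (3.5,27.5)
edge 0: (0.5,6)→(4,4.5)  cross = 0.5·4.5 − 4·6 = -21.7500; (r_i+r_j)·cross = 4.5·-21.7500 = -97.8750
edge 1: (4,4.5)→(12.5,2)  cross = 4·2 − 12.5·4.5 = -48.2500; (r_i+r_j)·cross = 16.5·-48.2500 = -796.1250
edge 2: (12.5,2)→(17,10)  cross = 12.5·10 − 17·2 = 91.0000; (r_i+r_j)·cross = 29.5·91.0000 = 2684.5000
edge 3: (17,10)→(19.5,23)  cross = 17·23 − 19.5·10 = 196.0000; (r_i+r_j)·cross = 36.5·196.0000 = 7154.0000
edge 4: (19.5,23)→(12,36.5)  cross = 19.5·36.5 − 12·23 = 435.7500; (r_i+r_j)·cross = 31.5·435.7500 = 13726.1250
edge 5: (12,36.5)→(5,31.5)  cross = 12·31.5 − 5·36.5 = 195.5000; (r_i+r_j)·cross = 17·195.5000 = 3323.5000
edge 6: (5,31.5)→(3.5,27.5)  cross = 5·27.5 − 3.5·31.5 = 27.2500; (r_i+r_j)·cross = 8.5·27.2500 = 231.6250
edge 7: (3.5,27.5)→(0.5,6)  cross = 3.5·6 − 0.5·27.5 = 7.2500; (r_i+r_j)·cross = 4·7.2500 = 29.0000
Σcross = 882.7500 → A = |Σcross|/2 = 441.3750 mm²
Σ(r_i+r_j)·cross = 26254.7500 → first moment M = |Σ|/6 = 4375.7917
R_c = M/A = 4375.7917/441.3750 = 9.9140 mm
θ = 59° = 1.029744 rad
V = θ·R_c·A = 1.029744·9.9140·441.3750 = 4505.946 mm³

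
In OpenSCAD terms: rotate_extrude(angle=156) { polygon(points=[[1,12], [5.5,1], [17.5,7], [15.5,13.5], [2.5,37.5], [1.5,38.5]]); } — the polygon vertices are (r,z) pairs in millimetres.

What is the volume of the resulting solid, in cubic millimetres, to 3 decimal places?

Profile (r,z), 6 vertices: (1,12) (5.5,1) (17.5,7) (15.5,13.5) (2.5,37.5) (1.5,38.5)
edge 0: (1,12)→(5.5,1)  cross = 1·1 − 5.5·12 = -65.0000; (r_i+r_j)·cross = 6.5·-65.0000 = -422.5000
edge 1: (5.5,1)→(17.5,7)  cross = 5.5·7 − 17.5·1 = 21.0000; (r_i+r_j)·cross = 23·21.0000 = 483.0000
edge 2: (17.5,7)→(15.5,13.5)  cross = 17.5·13.5 − 15.5·7 = 127.7500; (r_i+r_j)·cross = 33·127.7500 = 4215.7500
edge 3: (15.5,13.5)→(2.5,37.5)  cross = 15.5·37.5 − 2.5·13.5 = 547.5000; (r_i+r_j)·cross = 18·547.5000 = 9855.0000
edge 4: (2.5,37.5)→(1.5,38.5)  cross = 2.5·38.5 − 1.5·37.5 = 40.0000; (r_i+r_j)·cross = 4·40.0000 = 160.0000
edge 5: (1.5,38.5)→(1,12)  cross = 1.5·12 − 1·38.5 = -20.5000; (r_i+r_j)·cross = 2.5·-20.5000 = -51.2500
Σcross = 650.7500 → A = |Σcross|/2 = 325.3750 mm²
Σ(r_i+r_j)·cross = 14240.0000 → first moment M = |Σ|/6 = 2373.3333
R_c = M/A = 2373.3333/325.3750 = 7.2941 mm
θ = 156° = 2.722714 rad
V = θ·R_c·A = 2.722714·7.2941·325.3750 = 6461.907 mm³

Volume = 6461.907 mm³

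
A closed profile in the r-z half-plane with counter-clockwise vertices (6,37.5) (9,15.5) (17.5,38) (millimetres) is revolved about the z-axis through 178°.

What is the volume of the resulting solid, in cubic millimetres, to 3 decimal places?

Volume = 4282.696 mm³

Profile (r,z), 3 vertices: (6,37.5) (9,15.5) (17.5,38)
edge 0: (6,37.5)→(9,15.5)  cross = 6·15.5 − 9·37.5 = -244.5000; (r_i+r_j)·cross = 15·-244.5000 = -3667.5000
edge 1: (9,15.5)→(17.5,38)  cross = 9·38 − 17.5·15.5 = 70.7500; (r_i+r_j)·cross = 26.5·70.7500 = 1874.8750
edge 2: (17.5,38)→(6,37.5)  cross = 17.5·37.5 − 6·38 = 428.2500; (r_i+r_j)·cross = 23.5·428.2500 = 10063.8750
Σcross = 254.5000 → A = |Σcross|/2 = 127.2500 mm²
Σ(r_i+r_j)·cross = 8271.2500 → first moment M = |Σ|/6 = 1378.5417
R_c = M/A = 1378.5417/127.2500 = 10.8333 mm
θ = 178° = 3.106686 rad
V = θ·R_c·A = 3.106686·10.8333·127.2500 = 4282.696 mm³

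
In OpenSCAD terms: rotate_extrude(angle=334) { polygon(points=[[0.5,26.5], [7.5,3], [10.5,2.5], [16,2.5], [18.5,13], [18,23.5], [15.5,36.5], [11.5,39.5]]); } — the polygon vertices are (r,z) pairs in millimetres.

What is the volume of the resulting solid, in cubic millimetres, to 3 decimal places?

Volume = 28331.368 mm³

Profile (r,z), 8 vertices: (0.5,26.5) (7.5,3) (10.5,2.5) (16,2.5) (18.5,13) (18,23.5) (15.5,36.5) (11.5,39.5)
edge 0: (0.5,26.5)→(7.5,3)  cross = 0.5·3 − 7.5·26.5 = -197.2500; (r_i+r_j)·cross = 8·-197.2500 = -1578.0000
edge 1: (7.5,3)→(10.5,2.5)  cross = 7.5·2.5 − 10.5·3 = -12.7500; (r_i+r_j)·cross = 18·-12.7500 = -229.5000
edge 2: (10.5,2.5)→(16,2.5)  cross = 10.5·2.5 − 16·2.5 = -13.7500; (r_i+r_j)·cross = 26.5·-13.7500 = -364.3750
edge 3: (16,2.5)→(18.5,13)  cross = 16·13 − 18.5·2.5 = 161.7500; (r_i+r_j)·cross = 34.5·161.7500 = 5580.3750
edge 4: (18.5,13)→(18,23.5)  cross = 18.5·23.5 − 18·13 = 200.7500; (r_i+r_j)·cross = 36.5·200.7500 = 7327.3750
edge 5: (18,23.5)→(15.5,36.5)  cross = 18·36.5 − 15.5·23.5 = 292.7500; (r_i+r_j)·cross = 33.5·292.7500 = 9807.1250
edge 6: (15.5,36.5)→(11.5,39.5)  cross = 15.5·39.5 − 11.5·36.5 = 192.5000; (r_i+r_j)·cross = 27·192.5000 = 5197.5000
edge 7: (11.5,39.5)→(0.5,26.5)  cross = 11.5·26.5 − 0.5·39.5 = 285.0000; (r_i+r_j)·cross = 12·285.0000 = 3420.0000
Σcross = 909.0000 → A = |Σcross|/2 = 454.5000 mm²
Σ(r_i+r_j)·cross = 29160.5000 → first moment M = |Σ|/6 = 4860.0833
R_c = M/A = 4860.0833/454.5000 = 10.6933 mm
θ = 334° = 5.829400 rad
V = θ·R_c·A = 5.829400·10.6933·454.5000 = 28331.368 mm³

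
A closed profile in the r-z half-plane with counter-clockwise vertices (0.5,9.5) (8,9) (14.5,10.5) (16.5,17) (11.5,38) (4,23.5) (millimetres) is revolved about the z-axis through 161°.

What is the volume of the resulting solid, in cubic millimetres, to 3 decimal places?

Profile (r,z), 6 vertices: (0.5,9.5) (8,9) (14.5,10.5) (16.5,17) (11.5,38) (4,23.5)
edge 0: (0.5,9.5)→(8,9)  cross = 0.5·9 − 8·9.5 = -71.5000; (r_i+r_j)·cross = 8.5·-71.5000 = -607.7500
edge 1: (8,9)→(14.5,10.5)  cross = 8·10.5 − 14.5·9 = -46.5000; (r_i+r_j)·cross = 22.5·-46.5000 = -1046.2500
edge 2: (14.5,10.5)→(16.5,17)  cross = 14.5·17 − 16.5·10.5 = 73.2500; (r_i+r_j)·cross = 31·73.2500 = 2270.7500
edge 3: (16.5,17)→(11.5,38)  cross = 16.5·38 − 11.5·17 = 431.5000; (r_i+r_j)·cross = 28·431.5000 = 12082.0000
edge 4: (11.5,38)→(4,23.5)  cross = 11.5·23.5 − 4·38 = 118.2500; (r_i+r_j)·cross = 15.5·118.2500 = 1832.8750
edge 5: (4,23.5)→(0.5,9.5)  cross = 4·9.5 − 0.5·23.5 = 26.2500; (r_i+r_j)·cross = 4.5·26.2500 = 118.1250
Σcross = 531.2500 → A = |Σcross|/2 = 265.6250 mm²
Σ(r_i+r_j)·cross = 14649.7500 → first moment M = |Σ|/6 = 2441.6250
R_c = M/A = 2441.6250/265.6250 = 9.1920 mm
θ = 161° = 2.809980 rad
V = θ·R_c·A = 2.809980·9.1920·265.6250 = 6860.918 mm³

Volume = 6860.918 mm³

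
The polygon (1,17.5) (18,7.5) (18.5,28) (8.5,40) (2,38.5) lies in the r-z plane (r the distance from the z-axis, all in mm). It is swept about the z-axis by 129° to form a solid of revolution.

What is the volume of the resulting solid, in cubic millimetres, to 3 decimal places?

Profile (r,z), 5 vertices: (1,17.5) (18,7.5) (18.5,28) (8.5,40) (2,38.5)
edge 0: (1,17.5)→(18,7.5)  cross = 1·7.5 − 18·17.5 = -307.5000; (r_i+r_j)·cross = 19·-307.5000 = -5842.5000
edge 1: (18,7.5)→(18.5,28)  cross = 18·28 − 18.5·7.5 = 365.2500; (r_i+r_j)·cross = 36.5·365.2500 = 13331.6250
edge 2: (18.5,28)→(8.5,40)  cross = 18.5·40 − 8.5·28 = 502.0000; (r_i+r_j)·cross = 27·502.0000 = 13554.0000
edge 3: (8.5,40)→(2,38.5)  cross = 8.5·38.5 − 2·40 = 247.2500; (r_i+r_j)·cross = 10.5·247.2500 = 2596.1250
edge 4: (2,38.5)→(1,17.5)  cross = 2·17.5 − 1·38.5 = -3.5000; (r_i+r_j)·cross = 3·-3.5000 = -10.5000
Σcross = 803.5000 → A = |Σcross|/2 = 401.7500 mm²
Σ(r_i+r_j)·cross = 23628.7500 → first moment M = |Σ|/6 = 3938.1250
R_c = M/A = 3938.1250/401.7500 = 9.8024 mm
θ = 129° = 2.251475 rad
V = θ·R_c·A = 2.251475·9.8024·401.7500 = 8866.589 mm³

Volume = 8866.589 mm³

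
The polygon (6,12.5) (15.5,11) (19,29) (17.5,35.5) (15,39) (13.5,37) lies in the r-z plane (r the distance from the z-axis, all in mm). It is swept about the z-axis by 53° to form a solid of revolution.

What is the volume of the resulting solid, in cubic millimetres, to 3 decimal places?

Profile (r,z), 6 vertices: (6,12.5) (15.5,11) (19,29) (17.5,35.5) (15,39) (13.5,37)
edge 0: (6,12.5)→(15.5,11)  cross = 6·11 − 15.5·12.5 = -127.7500; (r_i+r_j)·cross = 21.5·-127.7500 = -2746.6250
edge 1: (15.5,11)→(19,29)  cross = 15.5·29 − 19·11 = 240.5000; (r_i+r_j)·cross = 34.5·240.5000 = 8297.2500
edge 2: (19,29)→(17.5,35.5)  cross = 19·35.5 − 17.5·29 = 167.0000; (r_i+r_j)·cross = 36.5·167.0000 = 6095.5000
edge 3: (17.5,35.5)→(15,39)  cross = 17.5·39 − 15·35.5 = 150.0000; (r_i+r_j)·cross = 32.5·150.0000 = 4875.0000
edge 4: (15,39)→(13.5,37)  cross = 15·37 − 13.5·39 = 28.5000; (r_i+r_j)·cross = 28.5·28.5000 = 812.2500
edge 5: (13.5,37)→(6,12.5)  cross = 13.5·12.5 − 6·37 = -53.2500; (r_i+r_j)·cross = 19.5·-53.2500 = -1038.3750
Σcross = 405.0000 → A = |Σcross|/2 = 202.5000 mm²
Σ(r_i+r_j)·cross = 16295.0000 → first moment M = |Σ|/6 = 2715.8333
R_c = M/A = 2715.8333/202.5000 = 13.4115 mm
θ = 53° = 0.925025 rad
V = θ·R_c·A = 0.925025·13.4115·202.5000 = 2512.212 mm³

Volume = 2512.212 mm³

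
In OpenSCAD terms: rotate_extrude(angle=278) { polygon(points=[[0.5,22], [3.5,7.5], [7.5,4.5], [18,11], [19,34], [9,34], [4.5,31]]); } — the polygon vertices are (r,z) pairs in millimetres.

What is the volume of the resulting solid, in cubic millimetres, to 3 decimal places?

Volume = 20903.493 mm³

Profile (r,z), 7 vertices: (0.5,22) (3.5,7.5) (7.5,4.5) (18,11) (19,34) (9,34) (4.5,31)
edge 0: (0.5,22)→(3.5,7.5)  cross = 0.5·7.5 − 3.5·22 = -73.2500; (r_i+r_j)·cross = 4·-73.2500 = -293.0000
edge 1: (3.5,7.5)→(7.5,4.5)  cross = 3.5·4.5 − 7.5·7.5 = -40.5000; (r_i+r_j)·cross = 11·-40.5000 = -445.5000
edge 2: (7.5,4.5)→(18,11)  cross = 7.5·11 − 18·4.5 = 1.5000; (r_i+r_j)·cross = 25.5·1.5000 = 38.2500
edge 3: (18,11)→(19,34)  cross = 18·34 − 19·11 = 403.0000; (r_i+r_j)·cross = 37·403.0000 = 14911.0000
edge 4: (19,34)→(9,34)  cross = 19·34 − 9·34 = 340.0000; (r_i+r_j)·cross = 28·340.0000 = 9520.0000
edge 5: (9,34)→(4.5,31)  cross = 9·31 − 4.5·34 = 126.0000; (r_i+r_j)·cross = 13.5·126.0000 = 1701.0000
edge 6: (4.5,31)→(0.5,22)  cross = 4.5·22 − 0.5·31 = 83.5000; (r_i+r_j)·cross = 5·83.5000 = 417.5000
Σcross = 840.2500 → A = |Σcross|/2 = 420.1250 mm²
Σ(r_i+r_j)·cross = 25849.2500 → first moment M = |Σ|/6 = 4308.2083
R_c = M/A = 4308.2083/420.1250 = 10.2546 mm
θ = 278° = 4.852015 rad
V = θ·R_c·A = 4.852015·10.2546·420.1250 = 20903.493 mm³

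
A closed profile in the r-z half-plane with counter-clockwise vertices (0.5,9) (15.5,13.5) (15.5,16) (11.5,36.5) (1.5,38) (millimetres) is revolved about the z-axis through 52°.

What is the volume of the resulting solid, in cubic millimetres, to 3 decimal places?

Profile (r,z), 5 vertices: (0.5,9) (15.5,13.5) (15.5,16) (11.5,36.5) (1.5,38)
edge 0: (0.5,9)→(15.5,13.5)  cross = 0.5·13.5 − 15.5·9 = -132.7500; (r_i+r_j)·cross = 16·-132.7500 = -2124.0000
edge 1: (15.5,13.5)→(15.5,16)  cross = 15.5·16 − 15.5·13.5 = 38.7500; (r_i+r_j)·cross = 31·38.7500 = 1201.2500
edge 2: (15.5,16)→(11.5,36.5)  cross = 15.5·36.5 − 11.5·16 = 381.7500; (r_i+r_j)·cross = 27·381.7500 = 10307.2500
edge 3: (11.5,36.5)→(1.5,38)  cross = 11.5·38 − 1.5·36.5 = 382.2500; (r_i+r_j)·cross = 13·382.2500 = 4969.2500
edge 4: (1.5,38)→(0.5,9)  cross = 1.5·9 − 0.5·38 = -5.5000; (r_i+r_j)·cross = 2·-5.5000 = -11.0000
Σcross = 664.5000 → A = |Σcross|/2 = 332.2500 mm²
Σ(r_i+r_j)·cross = 14342.7500 → first moment M = |Σ|/6 = 2390.4583
R_c = M/A = 2390.4583/332.2500 = 7.1948 mm
θ = 52° = 0.907571 rad
V = θ·R_c·A = 0.907571·7.1948·332.2500 = 2169.511 mm³

Volume = 2169.511 mm³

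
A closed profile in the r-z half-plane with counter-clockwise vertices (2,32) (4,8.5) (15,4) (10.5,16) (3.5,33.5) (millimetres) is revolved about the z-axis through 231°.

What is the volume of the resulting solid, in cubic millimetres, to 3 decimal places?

Profile (r,z), 5 vertices: (2,32) (4,8.5) (15,4) (10.5,16) (3.5,33.5)
edge 0: (2,32)→(4,8.5)  cross = 2·8.5 − 4·32 = -111.0000; (r_i+r_j)·cross = 6·-111.0000 = -666.0000
edge 1: (4,8.5)→(15,4)  cross = 4·4 − 15·8.5 = -111.5000; (r_i+r_j)·cross = 19·-111.5000 = -2118.5000
edge 2: (15,4)→(10.5,16)  cross = 15·16 − 10.5·4 = 198.0000; (r_i+r_j)·cross = 25.5·198.0000 = 5049.0000
edge 3: (10.5,16)→(3.5,33.5)  cross = 10.5·33.5 − 3.5·16 = 295.7500; (r_i+r_j)·cross = 14·295.7500 = 4140.5000
edge 4: (3.5,33.5)→(2,32)  cross = 3.5·32 − 2·33.5 = 45.0000; (r_i+r_j)·cross = 5.5·45.0000 = 247.5000
Σcross = 316.2500 → A = |Σcross|/2 = 158.1250 mm²
Σ(r_i+r_j)·cross = 6652.5000 → first moment M = |Σ|/6 = 1108.7500
R_c = M/A = 1108.7500/158.1250 = 7.0119 mm
θ = 231° = 4.031711 rad
V = θ·R_c·A = 4.031711·7.0119·158.1250 = 4470.159 mm³

Volume = 4470.159 mm³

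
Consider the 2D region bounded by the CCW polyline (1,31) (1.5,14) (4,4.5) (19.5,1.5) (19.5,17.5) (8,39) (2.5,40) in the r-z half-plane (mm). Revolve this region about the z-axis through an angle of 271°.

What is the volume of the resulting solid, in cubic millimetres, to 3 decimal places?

Volume = 23196.723 mm³

Profile (r,z), 7 vertices: (1,31) (1.5,14) (4,4.5) (19.5,1.5) (19.5,17.5) (8,39) (2.5,40)
edge 0: (1,31)→(1.5,14)  cross = 1·14 − 1.5·31 = -32.5000; (r_i+r_j)·cross = 2.5·-32.5000 = -81.2500
edge 1: (1.5,14)→(4,4.5)  cross = 1.5·4.5 − 4·14 = -49.2500; (r_i+r_j)·cross = 5.5·-49.2500 = -270.8750
edge 2: (4,4.5)→(19.5,1.5)  cross = 4·1.5 − 19.5·4.5 = -81.7500; (r_i+r_j)·cross = 23.5·-81.7500 = -1921.1250
edge 3: (19.5,1.5)→(19.5,17.5)  cross = 19.5·17.5 − 19.5·1.5 = 312.0000; (r_i+r_j)·cross = 39·312.0000 = 12168.0000
edge 4: (19.5,17.5)→(8,39)  cross = 19.5·39 − 8·17.5 = 620.5000; (r_i+r_j)·cross = 27.5·620.5000 = 17063.7500
edge 5: (8,39)→(2.5,40)  cross = 8·40 − 2.5·39 = 222.5000; (r_i+r_j)·cross = 10.5·222.5000 = 2336.2500
edge 6: (2.5,40)→(1,31)  cross = 2.5·31 − 1·40 = 37.5000; (r_i+r_j)·cross = 3.5·37.5000 = 131.2500
Σcross = 1029.0000 → A = |Σcross|/2 = 514.5000 mm²
Σ(r_i+r_j)·cross = 29426.0000 → first moment M = |Σ|/6 = 4904.3333
R_c = M/A = 4904.3333/514.5000 = 9.5322 mm
θ = 271° = 4.729842 rad
V = θ·R_c·A = 4.729842·9.5322·514.5000 = 23196.723 mm³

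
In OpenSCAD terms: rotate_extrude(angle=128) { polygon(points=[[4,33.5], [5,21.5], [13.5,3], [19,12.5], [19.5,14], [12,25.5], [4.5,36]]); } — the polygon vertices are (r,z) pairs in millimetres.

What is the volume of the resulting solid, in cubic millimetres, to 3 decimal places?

Profile (r,z), 7 vertices: (4,33.5) (5,21.5) (13.5,3) (19,12.5) (19.5,14) (12,25.5) (4.5,36)
edge 0: (4,33.5)→(5,21.5)  cross = 4·21.5 − 5·33.5 = -81.5000; (r_i+r_j)·cross = 9·-81.5000 = -733.5000
edge 1: (5,21.5)→(13.5,3)  cross = 5·3 − 13.5·21.5 = -275.2500; (r_i+r_j)·cross = 18.5·-275.2500 = -5092.1250
edge 2: (13.5,3)→(19,12.5)  cross = 13.5·12.5 − 19·3 = 111.7500; (r_i+r_j)·cross = 32.5·111.7500 = 3631.8750
edge 3: (19,12.5)→(19.5,14)  cross = 19·14 − 19.5·12.5 = 22.2500; (r_i+r_j)·cross = 38.5·22.2500 = 856.6250
edge 4: (19.5,14)→(12,25.5)  cross = 19.5·25.5 − 12·14 = 329.2500; (r_i+r_j)·cross = 31.5·329.2500 = 10371.3750
edge 5: (12,25.5)→(4.5,36)  cross = 12·36 − 4.5·25.5 = 317.2500; (r_i+r_j)·cross = 16.5·317.2500 = 5234.6250
edge 6: (4.5,36)→(4,33.5)  cross = 4.5·33.5 − 4·36 = 6.7500; (r_i+r_j)·cross = 8.5·6.7500 = 57.3750
Σcross = 430.5000 → A = |Σcross|/2 = 215.2500 mm²
Σ(r_i+r_j)·cross = 14326.2500 → first moment M = |Σ|/6 = 2387.7083
R_c = M/A = 2387.7083/215.2500 = 11.0927 mm
θ = 128° = 2.234021 rad
V = θ·R_c·A = 2.234021·11.0927·215.2500 = 5334.192 mm³

Volume = 5334.192 mm³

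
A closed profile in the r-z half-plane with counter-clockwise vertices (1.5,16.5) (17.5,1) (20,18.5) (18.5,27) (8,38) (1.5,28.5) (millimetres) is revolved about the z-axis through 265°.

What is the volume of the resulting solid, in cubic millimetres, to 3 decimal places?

Profile (r,z), 6 vertices: (1.5,16.5) (17.5,1) (20,18.5) (18.5,27) (8,38) (1.5,28.5)
edge 0: (1.5,16.5)→(17.5,1)  cross = 1.5·1 − 17.5·16.5 = -287.2500; (r_i+r_j)·cross = 19·-287.2500 = -5457.7500
edge 1: (17.5,1)→(20,18.5)  cross = 17.5·18.5 − 20·1 = 303.7500; (r_i+r_j)·cross = 37.5·303.7500 = 11390.6250
edge 2: (20,18.5)→(18.5,27)  cross = 20·27 − 18.5·18.5 = 197.7500; (r_i+r_j)·cross = 38.5·197.7500 = 7613.3750
edge 3: (18.5,27)→(8,38)  cross = 18.5·38 − 8·27 = 487.0000; (r_i+r_j)·cross = 26.5·487.0000 = 12905.5000
edge 4: (8,38)→(1.5,28.5)  cross = 8·28.5 − 1.5·38 = 171.0000; (r_i+r_j)·cross = 9.5·171.0000 = 1624.5000
edge 5: (1.5,28.5)→(1.5,16.5)  cross = 1.5·16.5 − 1.5·28.5 = -18.0000; (r_i+r_j)·cross = 3·-18.0000 = -54.0000
Σcross = 854.2500 → A = |Σcross|/2 = 427.1250 mm²
Σ(r_i+r_j)·cross = 28022.2500 → first moment M = |Σ|/6 = 4670.3750
R_c = M/A = 4670.3750/427.1250 = 10.9344 mm
θ = 265° = 4.625123 rad
V = θ·R_c·A = 4.625123·10.9344·427.1250 = 21601.057 mm³

Volume = 21601.057 mm³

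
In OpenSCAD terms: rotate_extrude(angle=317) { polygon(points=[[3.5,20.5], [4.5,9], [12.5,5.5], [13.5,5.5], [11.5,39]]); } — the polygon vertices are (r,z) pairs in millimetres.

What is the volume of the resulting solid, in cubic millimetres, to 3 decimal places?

Volume = 10096.474 mm³

Profile (r,z), 5 vertices: (3.5,20.5) (4.5,9) (12.5,5.5) (13.5,5.5) (11.5,39)
edge 0: (3.5,20.5)→(4.5,9)  cross = 3.5·9 − 4.5·20.5 = -60.7500; (r_i+r_j)·cross = 8·-60.7500 = -486.0000
edge 1: (4.5,9)→(12.5,5.5)  cross = 4.5·5.5 − 12.5·9 = -87.7500; (r_i+r_j)·cross = 17·-87.7500 = -1491.7500
edge 2: (12.5,5.5)→(13.5,5.5)  cross = 12.5·5.5 − 13.5·5.5 = -5.5000; (r_i+r_j)·cross = 26·-5.5000 = -143.0000
edge 3: (13.5,5.5)→(11.5,39)  cross = 13.5·39 − 11.5·5.5 = 463.2500; (r_i+r_j)·cross = 25·463.2500 = 11581.2500
edge 4: (11.5,39)→(3.5,20.5)  cross = 11.5·20.5 − 3.5·39 = 99.2500; (r_i+r_j)·cross = 15·99.2500 = 1488.7500
Σcross = 408.5000 → A = |Σcross|/2 = 204.2500 mm²
Σ(r_i+r_j)·cross = 10949.2500 → first moment M = |Σ|/6 = 1824.8750
R_c = M/A = 1824.8750/204.2500 = 8.9345 mm
θ = 317° = 5.532694 rad
V = θ·R_c·A = 5.532694·8.9345·204.2500 = 10096.474 mm³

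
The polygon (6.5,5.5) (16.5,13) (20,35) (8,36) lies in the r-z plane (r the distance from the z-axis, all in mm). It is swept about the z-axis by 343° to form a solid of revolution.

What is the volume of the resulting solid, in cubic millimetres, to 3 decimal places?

Volume = 20962.655 mm³

Profile (r,z), 4 vertices: (6.5,5.5) (16.5,13) (20,35) (8,36)
edge 0: (6.5,5.5)→(16.5,13)  cross = 6.5·13 − 16.5·5.5 = -6.2500; (r_i+r_j)·cross = 23·-6.2500 = -143.7500
edge 1: (16.5,13)→(20,35)  cross = 16.5·35 − 20·13 = 317.5000; (r_i+r_j)·cross = 36.5·317.5000 = 11588.7500
edge 2: (20,35)→(8,36)  cross = 20·36 − 8·35 = 440.0000; (r_i+r_j)·cross = 28·440.0000 = 12320.0000
edge 3: (8,36)→(6.5,5.5)  cross = 8·5.5 − 6.5·36 = -190.0000; (r_i+r_j)·cross = 14.5·-190.0000 = -2755.0000
Σcross = 561.2500 → A = |Σcross|/2 = 280.6250 mm²
Σ(r_i+r_j)·cross = 21010.0000 → first moment M = |Σ|/6 = 3501.6667
R_c = M/A = 3501.6667/280.6250 = 12.4781 mm
θ = 343° = 5.986479 rad
V = θ·R_c·A = 5.986479·12.4781·280.6250 = 20962.655 mm³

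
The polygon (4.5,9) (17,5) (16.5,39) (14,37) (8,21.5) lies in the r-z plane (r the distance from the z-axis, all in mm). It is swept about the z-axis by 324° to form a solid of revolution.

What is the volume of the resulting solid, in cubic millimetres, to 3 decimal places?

Profile (r,z), 5 vertices: (4.5,9) (17,5) (16.5,39) (14,37) (8,21.5)
edge 0: (4.5,9)→(17,5)  cross = 4.5·5 − 17·9 = -130.5000; (r_i+r_j)·cross = 21.5·-130.5000 = -2805.7500
edge 1: (17,5)→(16.5,39)  cross = 17·39 − 16.5·5 = 580.5000; (r_i+r_j)·cross = 33.5·580.5000 = 19446.7500
edge 2: (16.5,39)→(14,37)  cross = 16.5·37 − 14·39 = 64.5000; (r_i+r_j)·cross = 30.5·64.5000 = 1967.2500
edge 3: (14,37)→(8,21.5)  cross = 14·21.5 − 8·37 = 5.0000; (r_i+r_j)·cross = 22·5.0000 = 110.0000
edge 4: (8,21.5)→(4.5,9)  cross = 8·9 − 4.5·21.5 = -24.7500; (r_i+r_j)·cross = 12.5·-24.7500 = -309.3750
Σcross = 494.7500 → A = |Σcross|/2 = 247.3750 mm²
Σ(r_i+r_j)·cross = 18408.8750 → first moment M = |Σ|/6 = 3068.1458
R_c = M/A = 3068.1458/247.3750 = 12.4028 mm
θ = 324° = 5.654867 rad
V = θ·R_c·A = 5.654867·12.4028·247.3750 = 17349.956 mm³

Volume = 17349.956 mm³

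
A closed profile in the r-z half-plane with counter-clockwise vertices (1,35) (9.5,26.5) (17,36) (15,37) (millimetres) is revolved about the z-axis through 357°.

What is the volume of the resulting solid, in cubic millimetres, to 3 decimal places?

Volume = 4743.475 mm³

Profile (r,z), 4 vertices: (1,35) (9.5,26.5) (17,36) (15,37)
edge 0: (1,35)→(9.5,26.5)  cross = 1·26.5 − 9.5·35 = -306.0000; (r_i+r_j)·cross = 10.5·-306.0000 = -3213.0000
edge 1: (9.5,26.5)→(17,36)  cross = 9.5·36 − 17·26.5 = -108.5000; (r_i+r_j)·cross = 26.5·-108.5000 = -2875.2500
edge 2: (17,36)→(15,37)  cross = 17·37 − 15·36 = 89.0000; (r_i+r_j)·cross = 32·89.0000 = 2848.0000
edge 3: (15,37)→(1,35)  cross = 15·35 − 1·37 = 488.0000; (r_i+r_j)·cross = 16·488.0000 = 7808.0000
Σcross = 162.5000 → A = |Σcross|/2 = 81.2500 mm²
Σ(r_i+r_j)·cross = 4567.7500 → first moment M = |Σ|/6 = 761.2917
R_c = M/A = 761.2917/81.2500 = 9.3697 mm
θ = 357° = 6.230825 rad
V = θ·R_c·A = 6.230825·9.3697·81.2500 = 4743.475 mm³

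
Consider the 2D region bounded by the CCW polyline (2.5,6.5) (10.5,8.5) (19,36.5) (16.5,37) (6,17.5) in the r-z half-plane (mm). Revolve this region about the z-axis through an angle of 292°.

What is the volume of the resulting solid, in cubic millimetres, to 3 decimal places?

Volume = 9316.786 mm³

Profile (r,z), 5 vertices: (2.5,6.5) (10.5,8.5) (19,36.5) (16.5,37) (6,17.5)
edge 0: (2.5,6.5)→(10.5,8.5)  cross = 2.5·8.5 − 10.5·6.5 = -47.0000; (r_i+r_j)·cross = 13·-47.0000 = -611.0000
edge 1: (10.5,8.5)→(19,36.5)  cross = 10.5·36.5 − 19·8.5 = 221.7500; (r_i+r_j)·cross = 29.5·221.7500 = 6541.6250
edge 2: (19,36.5)→(16.5,37)  cross = 19·37 − 16.5·36.5 = 100.7500; (r_i+r_j)·cross = 35.5·100.7500 = 3576.6250
edge 3: (16.5,37)→(6,17.5)  cross = 16.5·17.5 − 6·37 = 66.7500; (r_i+r_j)·cross = 22.5·66.7500 = 1501.8750
edge 4: (6,17.5)→(2.5,6.5)  cross = 6·6.5 − 2.5·17.5 = -4.7500; (r_i+r_j)·cross = 8.5·-4.7500 = -40.3750
Σcross = 337.5000 → A = |Σcross|/2 = 168.7500 mm²
Σ(r_i+r_j)·cross = 10968.7500 → first moment M = |Σ|/6 = 1828.1250
R_c = M/A = 1828.1250/168.7500 = 10.8333 mm
θ = 292° = 5.096361 rad
V = θ·R_c·A = 5.096361·10.8333·168.7500 = 9316.786 mm³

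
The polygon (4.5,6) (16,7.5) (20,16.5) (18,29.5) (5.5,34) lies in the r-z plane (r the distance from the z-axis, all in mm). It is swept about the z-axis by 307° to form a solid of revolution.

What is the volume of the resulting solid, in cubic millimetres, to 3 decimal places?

Volume = 20835.208 mm³

Profile (r,z), 5 vertices: (4.5,6) (16,7.5) (20,16.5) (18,29.5) (5.5,34)
edge 0: (4.5,6)→(16,7.5)  cross = 4.5·7.5 − 16·6 = -62.2500; (r_i+r_j)·cross = 20.5·-62.2500 = -1276.1250
edge 1: (16,7.5)→(20,16.5)  cross = 16·16.5 − 20·7.5 = 114.0000; (r_i+r_j)·cross = 36·114.0000 = 4104.0000
edge 2: (20,16.5)→(18,29.5)  cross = 20·29.5 − 18·16.5 = 293.0000; (r_i+r_j)·cross = 38·293.0000 = 11134.0000
edge 3: (18,29.5)→(5.5,34)  cross = 18·34 − 5.5·29.5 = 449.7500; (r_i+r_j)·cross = 23.5·449.7500 = 10569.1250
edge 4: (5.5,34)→(4.5,6)  cross = 5.5·6 − 4.5·34 = -120.0000; (r_i+r_j)·cross = 10·-120.0000 = -1200.0000
Σcross = 674.5000 → A = |Σcross|/2 = 337.2500 mm²
Σ(r_i+r_j)·cross = 23331.0000 → first moment M = |Σ|/6 = 3888.5000
R_c = M/A = 3888.5000/337.2500 = 11.5300 mm
θ = 307° = 5.358161 rad
V = θ·R_c·A = 5.358161·11.5300·337.2500 = 20835.208 mm³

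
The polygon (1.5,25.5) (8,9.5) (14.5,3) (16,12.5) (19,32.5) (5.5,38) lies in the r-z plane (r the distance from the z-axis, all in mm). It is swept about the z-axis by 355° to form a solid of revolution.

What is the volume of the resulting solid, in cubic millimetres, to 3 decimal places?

Volume = 24248.761 mm³

Profile (r,z), 6 vertices: (1.5,25.5) (8,9.5) (14.5,3) (16,12.5) (19,32.5) (5.5,38)
edge 0: (1.5,25.5)→(8,9.5)  cross = 1.5·9.5 − 8·25.5 = -189.7500; (r_i+r_j)·cross = 9.5·-189.7500 = -1802.6250
edge 1: (8,9.5)→(14.5,3)  cross = 8·3 − 14.5·9.5 = -113.7500; (r_i+r_j)·cross = 22.5·-113.7500 = -2559.3750
edge 2: (14.5,3)→(16,12.5)  cross = 14.5·12.5 − 16·3 = 133.2500; (r_i+r_j)·cross = 30.5·133.2500 = 4064.1250
edge 3: (16,12.5)→(19,32.5)  cross = 16·32.5 − 19·12.5 = 282.5000; (r_i+r_j)·cross = 35·282.5000 = 9887.5000
edge 4: (19,32.5)→(5.5,38)  cross = 19·38 − 5.5·32.5 = 543.2500; (r_i+r_j)·cross = 24.5·543.2500 = 13309.6250
edge 5: (5.5,38)→(1.5,25.5)  cross = 5.5·25.5 − 1.5·38 = 83.2500; (r_i+r_j)·cross = 7·83.2500 = 582.7500
Σcross = 738.7500 → A = |Σcross|/2 = 369.3750 mm²
Σ(r_i+r_j)·cross = 23482.0000 → first moment M = |Σ|/6 = 3913.6667
R_c = M/A = 3913.6667/369.3750 = 10.5954 mm
θ = 355° = 6.195919 rad
V = θ·R_c·A = 6.195919·10.5954·369.3750 = 24248.761 mm³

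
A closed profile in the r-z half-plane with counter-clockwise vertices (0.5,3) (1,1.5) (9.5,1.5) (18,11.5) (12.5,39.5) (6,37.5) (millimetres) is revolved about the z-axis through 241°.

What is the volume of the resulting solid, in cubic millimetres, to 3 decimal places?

Profile (r,z), 6 vertices: (0.5,3) (1,1.5) (9.5,1.5) (18,11.5) (12.5,39.5) (6,37.5)
edge 0: (0.5,3)→(1,1.5)  cross = 0.5·1.5 − 1·3 = -2.2500; (r_i+r_j)·cross = 1.5·-2.2500 = -3.3750
edge 1: (1,1.5)→(9.5,1.5)  cross = 1·1.5 − 9.5·1.5 = -12.7500; (r_i+r_j)·cross = 10.5·-12.7500 = -133.8750
edge 2: (9.5,1.5)→(18,11.5)  cross = 9.5·11.5 − 18·1.5 = 82.2500; (r_i+r_j)·cross = 27.5·82.2500 = 2261.8750
edge 3: (18,11.5)→(12.5,39.5)  cross = 18·39.5 − 12.5·11.5 = 567.2500; (r_i+r_j)·cross = 30.5·567.2500 = 17301.1250
edge 4: (12.5,39.5)→(6,37.5)  cross = 12.5·37.5 − 6·39.5 = 231.7500; (r_i+r_j)·cross = 18.5·231.7500 = 4287.3750
edge 5: (6,37.5)→(0.5,3)  cross = 6·3 − 0.5·37.5 = -0.7500; (r_i+r_j)·cross = 6.5·-0.7500 = -4.8750
Σcross = 865.5000 → A = |Σcross|/2 = 432.7500 mm²
Σ(r_i+r_j)·cross = 23708.2500 → first moment M = |Σ|/6 = 3951.3750
R_c = M/A = 3951.3750/432.7500 = 9.1308 mm
θ = 241° = 4.206243 rad
V = θ·R_c·A = 4.206243·9.1308·432.7500 = 16620.445 mm³

Volume = 16620.445 mm³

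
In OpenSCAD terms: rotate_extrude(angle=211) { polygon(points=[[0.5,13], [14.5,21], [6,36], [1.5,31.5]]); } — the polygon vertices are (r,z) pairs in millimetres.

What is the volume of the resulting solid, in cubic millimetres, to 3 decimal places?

Volume = 3969.891 mm³

Profile (r,z), 4 vertices: (0.5,13) (14.5,21) (6,36) (1.5,31.5)
edge 0: (0.5,13)→(14.5,21)  cross = 0.5·21 − 14.5·13 = -178.0000; (r_i+r_j)·cross = 15·-178.0000 = -2670.0000
edge 1: (14.5,21)→(6,36)  cross = 14.5·36 − 6·21 = 396.0000; (r_i+r_j)·cross = 20.5·396.0000 = 8118.0000
edge 2: (6,36)→(1.5,31.5)  cross = 6·31.5 − 1.5·36 = 135.0000; (r_i+r_j)·cross = 7.5·135.0000 = 1012.5000
edge 3: (1.5,31.5)→(0.5,13)  cross = 1.5·13 − 0.5·31.5 = 3.7500; (r_i+r_j)·cross = 2·3.7500 = 7.5000
Σcross = 356.7500 → A = |Σcross|/2 = 178.3750 mm²
Σ(r_i+r_j)·cross = 6468.0000 → first moment M = |Σ|/6 = 1078.0000
R_c = M/A = 1078.0000/178.3750 = 6.0434 mm
θ = 211° = 3.682645 rad
V = θ·R_c·A = 3.682645·6.0434·178.3750 = 3969.891 mm³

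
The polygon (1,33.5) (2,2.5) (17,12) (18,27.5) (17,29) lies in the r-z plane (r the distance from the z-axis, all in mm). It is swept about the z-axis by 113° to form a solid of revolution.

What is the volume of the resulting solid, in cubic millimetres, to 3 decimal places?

Profile (r,z), 5 vertices: (1,33.5) (2,2.5) (17,12) (18,27.5) (17,29)
edge 0: (1,33.5)→(2,2.5)  cross = 1·2.5 − 2·33.5 = -64.5000; (r_i+r_j)·cross = 3·-64.5000 = -193.5000
edge 1: (2,2.5)→(17,12)  cross = 2·12 − 17·2.5 = -18.5000; (r_i+r_j)·cross = 19·-18.5000 = -351.5000
edge 2: (17,12)→(18,27.5)  cross = 17·27.5 − 18·12 = 251.5000; (r_i+r_j)·cross = 35·251.5000 = 8802.5000
edge 3: (18,27.5)→(17,29)  cross = 18·29 − 17·27.5 = 54.5000; (r_i+r_j)·cross = 35·54.5000 = 1907.5000
edge 4: (17,29)→(1,33.5)  cross = 17·33.5 − 1·29 = 540.5000; (r_i+r_j)·cross = 18·540.5000 = 9729.0000
Σcross = 763.5000 → A = |Σcross|/2 = 381.7500 mm²
Σ(r_i+r_j)·cross = 19894.0000 → first moment M = |Σ|/6 = 3315.6667
R_c = M/A = 3315.6667/381.7500 = 8.6854 mm
θ = 113° = 1.972222 rad
V = θ·R_c·A = 1.972222·8.6854·381.7500 = 6539.231 mm³

Volume = 6539.231 mm³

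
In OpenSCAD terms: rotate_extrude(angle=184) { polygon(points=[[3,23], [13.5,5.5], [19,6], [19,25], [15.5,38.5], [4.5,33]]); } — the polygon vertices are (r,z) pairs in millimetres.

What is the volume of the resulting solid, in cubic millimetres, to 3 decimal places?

Profile (r,z), 6 vertices: (3,23) (13.5,5.5) (19,6) (19,25) (15.5,38.5) (4.5,33)
edge 0: (3,23)→(13.5,5.5)  cross = 3·5.5 − 13.5·23 = -294.0000; (r_i+r_j)·cross = 16.5·-294.0000 = -4851.0000
edge 1: (13.5,5.5)→(19,6)  cross = 13.5·6 − 19·5.5 = -23.5000; (r_i+r_j)·cross = 32.5·-23.5000 = -763.7500
edge 2: (19,6)→(19,25)  cross = 19·25 − 19·6 = 361.0000; (r_i+r_j)·cross = 38·361.0000 = 13718.0000
edge 3: (19,25)→(15.5,38.5)  cross = 19·38.5 − 15.5·25 = 344.0000; (r_i+r_j)·cross = 34.5·344.0000 = 11868.0000
edge 4: (15.5,38.5)→(4.5,33)  cross = 15.5·33 − 4.5·38.5 = 338.2500; (r_i+r_j)·cross = 20·338.2500 = 6765.0000
edge 5: (4.5,33)→(3,23)  cross = 4.5·23 − 3·33 = 4.5000; (r_i+r_j)·cross = 7.5·4.5000 = 33.7500
Σcross = 730.2500 → A = |Σcross|/2 = 365.1250 mm²
Σ(r_i+r_j)·cross = 26770.0000 → first moment M = |Σ|/6 = 4461.6667
R_c = M/A = 4461.6667/365.1250 = 12.2196 mm
θ = 184° = 3.211406 rad
V = θ·R_c·A = 3.211406·12.2196·365.1250 = 14328.222 mm³

Volume = 14328.222 mm³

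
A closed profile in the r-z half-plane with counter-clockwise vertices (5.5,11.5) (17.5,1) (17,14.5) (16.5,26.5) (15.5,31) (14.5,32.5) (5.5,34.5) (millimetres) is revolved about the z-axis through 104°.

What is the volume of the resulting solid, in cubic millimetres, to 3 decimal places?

Profile (r,z), 7 vertices: (5.5,11.5) (17.5,1) (17,14.5) (16.5,26.5) (15.5,31) (14.5,32.5) (5.5,34.5)
edge 0: (5.5,11.5)→(17.5,1)  cross = 5.5·1 − 17.5·11.5 = -195.7500; (r_i+r_j)·cross = 23·-195.7500 = -4502.2500
edge 1: (17.5,1)→(17,14.5)  cross = 17.5·14.5 − 17·1 = 236.7500; (r_i+r_j)·cross = 34.5·236.7500 = 8167.8750
edge 2: (17,14.5)→(16.5,26.5)  cross = 17·26.5 − 16.5·14.5 = 211.2500; (r_i+r_j)·cross = 33.5·211.2500 = 7076.8750
edge 3: (16.5,26.5)→(15.5,31)  cross = 16.5·31 − 15.5·26.5 = 100.7500; (r_i+r_j)·cross = 32·100.7500 = 3224.0000
edge 4: (15.5,31)→(14.5,32.5)  cross = 15.5·32.5 − 14.5·31 = 54.2500; (r_i+r_j)·cross = 30·54.2500 = 1627.5000
edge 5: (14.5,32.5)→(5.5,34.5)  cross = 14.5·34.5 − 5.5·32.5 = 321.5000; (r_i+r_j)·cross = 20·321.5000 = 6430.0000
edge 6: (5.5,34.5)→(5.5,11.5)  cross = 5.5·11.5 − 5.5·34.5 = -126.5000; (r_i+r_j)·cross = 11·-126.5000 = -1391.5000
Σcross = 602.2500 → A = |Σcross|/2 = 301.1250 mm²
Σ(r_i+r_j)·cross = 20632.5000 → first moment M = |Σ|/6 = 3438.7500
R_c = M/A = 3438.7500/301.1250 = 11.4197 mm
θ = 104° = 1.815142 rad
V = θ·R_c·A = 1.815142·11.4197·301.1250 = 6241.821 mm³

Volume = 6241.821 mm³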